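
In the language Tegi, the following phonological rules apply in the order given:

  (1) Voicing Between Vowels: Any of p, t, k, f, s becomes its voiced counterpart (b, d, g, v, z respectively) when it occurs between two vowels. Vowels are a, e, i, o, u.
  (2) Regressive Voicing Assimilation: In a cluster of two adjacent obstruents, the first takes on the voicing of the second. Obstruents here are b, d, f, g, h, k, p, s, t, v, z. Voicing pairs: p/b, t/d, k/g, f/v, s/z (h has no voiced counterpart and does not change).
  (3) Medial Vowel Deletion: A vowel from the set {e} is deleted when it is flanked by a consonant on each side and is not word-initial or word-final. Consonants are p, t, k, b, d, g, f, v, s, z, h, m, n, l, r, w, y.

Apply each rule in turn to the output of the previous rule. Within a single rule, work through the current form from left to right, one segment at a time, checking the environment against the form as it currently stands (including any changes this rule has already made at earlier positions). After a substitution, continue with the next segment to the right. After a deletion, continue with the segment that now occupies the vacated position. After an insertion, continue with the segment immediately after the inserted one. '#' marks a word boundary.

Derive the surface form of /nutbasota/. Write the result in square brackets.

(1) Voicing Between Vowels: [nutbasota] → [nutbazoda]
(2) Regressive Voicing Assimilation: [nutbazoda] → [nudbazoda]
(3) Medial Vowel Deletion: no change — [nudbazoda]

[nudbazoda]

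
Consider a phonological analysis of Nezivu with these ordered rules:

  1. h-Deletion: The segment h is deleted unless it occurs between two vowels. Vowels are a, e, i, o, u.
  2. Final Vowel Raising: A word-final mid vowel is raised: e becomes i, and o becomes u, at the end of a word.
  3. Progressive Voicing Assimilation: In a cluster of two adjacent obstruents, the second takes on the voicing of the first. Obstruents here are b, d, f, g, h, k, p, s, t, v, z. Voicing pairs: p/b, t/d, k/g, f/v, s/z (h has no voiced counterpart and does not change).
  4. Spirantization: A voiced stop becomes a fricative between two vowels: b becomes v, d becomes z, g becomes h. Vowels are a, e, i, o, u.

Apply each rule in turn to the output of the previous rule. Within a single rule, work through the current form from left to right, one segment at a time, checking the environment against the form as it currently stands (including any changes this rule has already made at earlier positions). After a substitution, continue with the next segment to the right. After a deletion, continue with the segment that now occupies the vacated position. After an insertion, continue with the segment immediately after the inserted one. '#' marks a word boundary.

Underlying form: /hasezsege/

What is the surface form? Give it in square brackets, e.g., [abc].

1 h-Deletion: [hasezsege] → [asezsege]
2 Final Vowel Raising: [asezsege] → [asezsegi]
3 Progressive Voicing Assimilation: [asezsegi] → [asezzegi]
4 Spirantization: [asezzegi] → [asezzehi]

[asezzehi]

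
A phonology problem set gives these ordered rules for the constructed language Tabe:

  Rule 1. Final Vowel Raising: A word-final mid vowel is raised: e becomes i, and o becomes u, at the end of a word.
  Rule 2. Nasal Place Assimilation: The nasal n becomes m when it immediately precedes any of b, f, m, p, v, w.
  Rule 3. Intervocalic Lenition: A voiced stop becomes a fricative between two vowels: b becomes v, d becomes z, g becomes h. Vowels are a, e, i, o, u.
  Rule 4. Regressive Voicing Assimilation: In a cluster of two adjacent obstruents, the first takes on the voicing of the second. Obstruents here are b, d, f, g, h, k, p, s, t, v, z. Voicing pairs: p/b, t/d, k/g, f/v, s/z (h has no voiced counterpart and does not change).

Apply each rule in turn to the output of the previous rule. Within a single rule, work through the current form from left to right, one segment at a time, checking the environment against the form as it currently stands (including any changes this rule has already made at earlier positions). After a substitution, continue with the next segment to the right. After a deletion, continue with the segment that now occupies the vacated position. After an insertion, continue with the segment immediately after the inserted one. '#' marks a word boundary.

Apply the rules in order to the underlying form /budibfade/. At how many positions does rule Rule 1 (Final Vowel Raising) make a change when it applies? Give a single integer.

Rule 1 Final Vowel Raising: [budibfade] → [budibfadi]
Rule 2 Nasal Place Assimilation: no change — [budibfadi]
Rule 3 Intervocalic Lenition: [budibfadi] → [buzibfazi]
Rule 4 Regressive Voicing Assimilation: [buzibfazi] → [buzipfazi]
Rule Rule 1 changed 1 position(s).

1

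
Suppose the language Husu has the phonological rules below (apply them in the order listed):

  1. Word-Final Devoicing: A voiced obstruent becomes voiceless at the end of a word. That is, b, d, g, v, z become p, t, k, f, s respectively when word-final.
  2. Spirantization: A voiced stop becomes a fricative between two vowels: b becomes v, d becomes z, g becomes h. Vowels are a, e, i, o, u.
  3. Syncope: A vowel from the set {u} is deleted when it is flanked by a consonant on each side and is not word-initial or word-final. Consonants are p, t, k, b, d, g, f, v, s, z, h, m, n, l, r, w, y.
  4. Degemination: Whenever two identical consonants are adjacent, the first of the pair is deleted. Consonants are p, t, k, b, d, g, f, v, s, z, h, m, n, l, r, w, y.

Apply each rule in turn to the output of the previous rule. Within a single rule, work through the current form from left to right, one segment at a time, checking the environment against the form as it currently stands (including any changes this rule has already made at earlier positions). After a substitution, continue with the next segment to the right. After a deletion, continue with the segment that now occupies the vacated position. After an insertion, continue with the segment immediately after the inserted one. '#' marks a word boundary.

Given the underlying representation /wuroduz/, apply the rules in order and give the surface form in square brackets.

1 Word-Final Devoicing: [wuroduz] → [wurodus]
2 Spirantization: [wurodus] → [wurozus]
3 Syncope: [wurozus] → [wrozs]
4 Degemination: no change — [wrozs]

[wrozs]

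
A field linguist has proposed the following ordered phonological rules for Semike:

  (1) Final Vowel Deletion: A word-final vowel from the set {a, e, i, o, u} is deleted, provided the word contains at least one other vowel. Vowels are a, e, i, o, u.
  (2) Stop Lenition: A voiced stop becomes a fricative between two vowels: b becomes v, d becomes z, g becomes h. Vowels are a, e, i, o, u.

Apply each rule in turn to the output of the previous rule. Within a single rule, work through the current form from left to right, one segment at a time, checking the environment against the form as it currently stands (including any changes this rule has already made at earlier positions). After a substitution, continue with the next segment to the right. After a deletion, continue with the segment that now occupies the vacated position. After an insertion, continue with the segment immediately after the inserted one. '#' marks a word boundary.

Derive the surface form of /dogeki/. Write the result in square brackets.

[dohek]

(1) Final Vowel Deletion: [dogeki] → [dogek]
(2) Stop Lenition: [dogek] → [dohek]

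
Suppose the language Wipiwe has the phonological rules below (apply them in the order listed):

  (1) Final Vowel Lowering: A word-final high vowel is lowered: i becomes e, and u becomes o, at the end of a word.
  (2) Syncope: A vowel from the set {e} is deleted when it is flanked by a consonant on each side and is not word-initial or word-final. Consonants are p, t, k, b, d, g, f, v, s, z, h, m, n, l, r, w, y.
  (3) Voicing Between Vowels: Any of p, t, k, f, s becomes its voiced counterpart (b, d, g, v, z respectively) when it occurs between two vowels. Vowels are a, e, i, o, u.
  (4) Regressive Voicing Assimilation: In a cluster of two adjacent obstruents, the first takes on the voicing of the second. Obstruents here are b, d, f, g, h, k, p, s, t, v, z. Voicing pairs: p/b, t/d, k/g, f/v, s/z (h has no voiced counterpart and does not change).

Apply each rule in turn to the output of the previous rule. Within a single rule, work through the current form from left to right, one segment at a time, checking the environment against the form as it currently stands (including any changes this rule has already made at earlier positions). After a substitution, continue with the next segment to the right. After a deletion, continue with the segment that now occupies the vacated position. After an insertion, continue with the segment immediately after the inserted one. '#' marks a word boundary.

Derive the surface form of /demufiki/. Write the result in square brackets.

(1) Final Vowel Lowering: [demufiki] → [demufike]
(2) Syncope: [demufike] → [dmufike]
(3) Voicing Between Vowels: [dmufike] → [dmuvige]
(4) Regressive Voicing Assimilation: no change — [dmuvige]

[dmuvige]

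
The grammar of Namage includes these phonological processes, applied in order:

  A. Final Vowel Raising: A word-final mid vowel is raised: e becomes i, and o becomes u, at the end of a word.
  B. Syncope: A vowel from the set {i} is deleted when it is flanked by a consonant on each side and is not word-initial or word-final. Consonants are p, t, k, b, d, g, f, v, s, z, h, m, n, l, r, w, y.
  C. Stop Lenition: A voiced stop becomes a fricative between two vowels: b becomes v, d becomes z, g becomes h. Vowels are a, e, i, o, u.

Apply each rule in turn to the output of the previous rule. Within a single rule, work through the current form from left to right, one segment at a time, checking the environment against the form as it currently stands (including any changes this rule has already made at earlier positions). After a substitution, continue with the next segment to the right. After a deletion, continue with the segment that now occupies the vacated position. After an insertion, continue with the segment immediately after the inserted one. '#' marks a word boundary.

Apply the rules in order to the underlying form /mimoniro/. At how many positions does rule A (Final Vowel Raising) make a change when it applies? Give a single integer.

A Final Vowel Raising: [mimoniro] → [mimoniru]
B Syncope: [mimoniru] → [mmonru]
C Stop Lenition: no change — [mmonru]
Rule A changed 1 position(s).

1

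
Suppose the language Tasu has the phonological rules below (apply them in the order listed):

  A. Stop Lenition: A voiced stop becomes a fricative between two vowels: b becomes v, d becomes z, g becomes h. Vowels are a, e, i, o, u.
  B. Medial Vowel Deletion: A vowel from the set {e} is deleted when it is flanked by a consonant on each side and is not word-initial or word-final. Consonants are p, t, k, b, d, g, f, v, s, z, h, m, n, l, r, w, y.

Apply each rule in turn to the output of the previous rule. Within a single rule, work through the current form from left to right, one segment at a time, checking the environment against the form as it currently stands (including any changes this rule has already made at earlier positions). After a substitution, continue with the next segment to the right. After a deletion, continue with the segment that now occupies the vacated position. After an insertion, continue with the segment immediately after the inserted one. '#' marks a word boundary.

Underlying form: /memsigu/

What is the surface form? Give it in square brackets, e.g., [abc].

[mmsihu]

A Stop Lenition: [memsigu] → [memsihu]
B Medial Vowel Deletion: [memsihu] → [mmsihu]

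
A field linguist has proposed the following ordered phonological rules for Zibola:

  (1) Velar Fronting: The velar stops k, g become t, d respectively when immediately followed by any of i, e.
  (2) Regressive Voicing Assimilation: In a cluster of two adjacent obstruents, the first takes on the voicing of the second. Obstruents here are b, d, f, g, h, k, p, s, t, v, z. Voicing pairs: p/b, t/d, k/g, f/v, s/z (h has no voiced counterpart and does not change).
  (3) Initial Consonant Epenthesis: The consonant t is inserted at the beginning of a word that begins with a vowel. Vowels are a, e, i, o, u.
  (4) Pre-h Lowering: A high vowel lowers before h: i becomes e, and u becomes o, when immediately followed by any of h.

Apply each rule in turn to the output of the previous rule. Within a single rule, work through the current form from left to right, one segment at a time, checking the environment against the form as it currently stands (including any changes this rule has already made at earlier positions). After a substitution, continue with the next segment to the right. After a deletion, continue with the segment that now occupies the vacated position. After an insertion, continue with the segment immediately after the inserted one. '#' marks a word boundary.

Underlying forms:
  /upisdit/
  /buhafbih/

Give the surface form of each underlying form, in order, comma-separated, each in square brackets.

[tupizdit], [bohavbeh]

/upisdit/:
  (1) Velar Fronting: no change — [upisdit]
  (2) Regressive Voicing Assimilation: [upisdit] → [upizdit]
  (3) Initial Consonant Epenthesis: [upizdit] → [tupizdit]
  (4) Pre-h Lowering: no change — [tupizdit]
/buhafbih/:
  (1) Velar Fronting: no change — [buhafbih]
  (2) Regressive Voicing Assimilation: [buhafbih] → [buhavbih]
  (3) Initial Consonant Epenthesis: no change — [buhavbih]
  (4) Pre-h Lowering: [buhavbih] → [bohavbeh]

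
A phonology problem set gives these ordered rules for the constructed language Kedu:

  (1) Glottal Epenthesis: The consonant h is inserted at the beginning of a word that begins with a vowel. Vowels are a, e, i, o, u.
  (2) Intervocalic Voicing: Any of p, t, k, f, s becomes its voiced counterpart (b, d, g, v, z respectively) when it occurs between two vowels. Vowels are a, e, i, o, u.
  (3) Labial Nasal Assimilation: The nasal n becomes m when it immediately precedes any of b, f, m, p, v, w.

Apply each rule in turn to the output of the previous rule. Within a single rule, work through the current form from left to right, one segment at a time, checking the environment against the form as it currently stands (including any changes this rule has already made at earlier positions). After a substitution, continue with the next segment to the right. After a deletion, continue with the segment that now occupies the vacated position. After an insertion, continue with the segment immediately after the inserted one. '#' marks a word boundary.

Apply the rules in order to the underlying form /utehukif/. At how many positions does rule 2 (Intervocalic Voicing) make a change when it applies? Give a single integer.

(1) Glottal Epenthesis: [utehukif] → [hutehukif]
(2) Intervocalic Voicing: [hutehukif] → [hudehugif]
(3) Labial Nasal Assimilation: no change — [hudehugif]
Rule 2 changed 2 position(s).

2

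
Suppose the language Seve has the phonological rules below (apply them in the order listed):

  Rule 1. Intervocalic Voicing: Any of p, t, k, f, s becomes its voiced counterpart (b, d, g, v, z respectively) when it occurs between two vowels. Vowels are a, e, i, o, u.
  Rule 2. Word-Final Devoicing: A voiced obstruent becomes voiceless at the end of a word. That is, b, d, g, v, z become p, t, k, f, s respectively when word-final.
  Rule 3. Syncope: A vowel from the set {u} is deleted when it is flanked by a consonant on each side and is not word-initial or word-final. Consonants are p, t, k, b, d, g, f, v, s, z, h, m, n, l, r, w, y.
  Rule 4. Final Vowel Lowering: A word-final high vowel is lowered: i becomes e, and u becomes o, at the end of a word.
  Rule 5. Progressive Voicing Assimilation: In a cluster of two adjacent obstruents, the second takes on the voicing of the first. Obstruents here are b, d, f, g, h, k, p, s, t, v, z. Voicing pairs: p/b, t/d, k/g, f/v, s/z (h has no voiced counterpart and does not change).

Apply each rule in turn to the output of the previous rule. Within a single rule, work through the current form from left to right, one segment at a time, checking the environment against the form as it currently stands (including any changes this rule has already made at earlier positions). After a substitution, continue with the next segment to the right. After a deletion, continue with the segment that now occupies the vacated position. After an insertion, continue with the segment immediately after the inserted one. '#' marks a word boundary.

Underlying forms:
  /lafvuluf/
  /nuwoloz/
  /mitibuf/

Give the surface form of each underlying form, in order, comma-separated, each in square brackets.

[lafflf], [nwolos], [midibv]

/lafvuluf/:
  Rule 1 Intervocalic Voicing: no change — [lafvuluf]
  Rule 2 Word-Final Devoicing: no change — [lafvuluf]
  Rule 3 Syncope: [lafvuluf] → [lafvlf]
  Rule 4 Final Vowel Lowering: no change — [lafvlf]
  Rule 5 Progressive Voicing Assimilation: [lafvlf] → [lafflf]
/nuwoloz/:
  Rule 1 Intervocalic Voicing: no change — [nuwoloz]
  Rule 2 Word-Final Devoicing: [nuwoloz] → [nuwolos]
  Rule 3 Syncope: [nuwolos] → [nwolos]
  Rule 4 Final Vowel Lowering: no change — [nwolos]
  Rule 5 Progressive Voicing Assimilation: no change — [nwolos]
/mitibuf/:
  Rule 1 Intervocalic Voicing: [mitibuf] → [midibuf]
  Rule 2 Word-Final Devoicing: no change — [midibuf]
  Rule 3 Syncope: [midibuf] → [midibf]
  Rule 4 Final Vowel Lowering: no change — [midibf]
  Rule 5 Progressive Voicing Assimilation: [midibf] → [midibv]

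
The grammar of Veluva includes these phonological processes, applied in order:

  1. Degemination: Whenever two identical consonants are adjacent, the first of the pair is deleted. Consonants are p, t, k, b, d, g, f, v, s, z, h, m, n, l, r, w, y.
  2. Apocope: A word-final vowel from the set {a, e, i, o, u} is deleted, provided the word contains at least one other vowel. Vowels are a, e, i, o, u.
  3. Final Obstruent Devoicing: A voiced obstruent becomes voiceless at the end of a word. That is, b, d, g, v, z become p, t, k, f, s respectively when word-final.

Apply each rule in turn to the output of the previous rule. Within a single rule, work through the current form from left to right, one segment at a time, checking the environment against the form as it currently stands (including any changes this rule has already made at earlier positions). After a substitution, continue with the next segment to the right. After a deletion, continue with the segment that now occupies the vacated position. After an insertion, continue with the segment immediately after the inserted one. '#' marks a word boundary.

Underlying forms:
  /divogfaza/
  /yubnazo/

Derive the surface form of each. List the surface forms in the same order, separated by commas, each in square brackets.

/divogfaza/:
  1 Degemination: no change — [divogfaza]
  2 Apocope: [divogfaza] → [divogfaz]
  3 Final Obstruent Devoicing: [divogfaz] → [divogfas]
/yubnazo/:
  1 Degemination: no change — [yubnazo]
  2 Apocope: [yubnazo] → [yubnaz]
  3 Final Obstruent Devoicing: [yubnaz] → [yubnas]

[divogfas], [yubnas]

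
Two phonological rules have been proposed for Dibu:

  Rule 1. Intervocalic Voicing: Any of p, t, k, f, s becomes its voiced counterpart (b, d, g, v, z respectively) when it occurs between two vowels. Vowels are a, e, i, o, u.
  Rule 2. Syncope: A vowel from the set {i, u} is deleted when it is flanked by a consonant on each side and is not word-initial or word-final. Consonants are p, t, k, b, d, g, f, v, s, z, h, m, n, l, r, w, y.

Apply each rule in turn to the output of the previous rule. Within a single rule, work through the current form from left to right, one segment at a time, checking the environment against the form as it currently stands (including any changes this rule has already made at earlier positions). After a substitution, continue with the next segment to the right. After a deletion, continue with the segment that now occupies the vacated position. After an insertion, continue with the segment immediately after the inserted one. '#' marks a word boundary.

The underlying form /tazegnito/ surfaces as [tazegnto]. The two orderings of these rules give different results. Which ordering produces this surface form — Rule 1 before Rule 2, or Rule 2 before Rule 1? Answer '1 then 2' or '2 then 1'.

2 then 1

Order 1 then 2:
  1 Intervocalic Voicing: [tazegnito] → [tazegnido]
  2 Syncope: [tazegnido] → [tazegndo]
  result: [tazegndo]
Order 2 then 1:
  2 Syncope: [tazegnito] → [tazegnto]
  1 Intervocalic Voicing: no change — [tazegnto]
  result: [tazegnto]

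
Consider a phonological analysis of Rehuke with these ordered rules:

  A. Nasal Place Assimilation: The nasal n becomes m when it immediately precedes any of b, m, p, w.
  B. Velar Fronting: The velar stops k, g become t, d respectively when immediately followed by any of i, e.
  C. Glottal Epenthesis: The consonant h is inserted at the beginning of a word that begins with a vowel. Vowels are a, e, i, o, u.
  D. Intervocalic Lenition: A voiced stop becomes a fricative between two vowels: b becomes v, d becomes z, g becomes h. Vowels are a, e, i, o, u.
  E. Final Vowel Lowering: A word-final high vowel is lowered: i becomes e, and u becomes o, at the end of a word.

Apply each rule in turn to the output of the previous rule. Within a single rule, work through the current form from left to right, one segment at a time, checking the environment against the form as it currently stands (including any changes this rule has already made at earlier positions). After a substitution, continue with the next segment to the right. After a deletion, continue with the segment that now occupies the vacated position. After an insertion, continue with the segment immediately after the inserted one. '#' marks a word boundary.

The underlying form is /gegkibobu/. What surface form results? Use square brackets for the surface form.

[degtivovo]

A Nasal Place Assimilation: no change — [gegkibobu]
B Velar Fronting: [gegkibobu] → [degtibobu]
C Glottal Epenthesis: no change — [degtibobu]
D Intervocalic Lenition: [degtibobu] → [degtivovu]
E Final Vowel Lowering: [degtivovu] → [degtivovo]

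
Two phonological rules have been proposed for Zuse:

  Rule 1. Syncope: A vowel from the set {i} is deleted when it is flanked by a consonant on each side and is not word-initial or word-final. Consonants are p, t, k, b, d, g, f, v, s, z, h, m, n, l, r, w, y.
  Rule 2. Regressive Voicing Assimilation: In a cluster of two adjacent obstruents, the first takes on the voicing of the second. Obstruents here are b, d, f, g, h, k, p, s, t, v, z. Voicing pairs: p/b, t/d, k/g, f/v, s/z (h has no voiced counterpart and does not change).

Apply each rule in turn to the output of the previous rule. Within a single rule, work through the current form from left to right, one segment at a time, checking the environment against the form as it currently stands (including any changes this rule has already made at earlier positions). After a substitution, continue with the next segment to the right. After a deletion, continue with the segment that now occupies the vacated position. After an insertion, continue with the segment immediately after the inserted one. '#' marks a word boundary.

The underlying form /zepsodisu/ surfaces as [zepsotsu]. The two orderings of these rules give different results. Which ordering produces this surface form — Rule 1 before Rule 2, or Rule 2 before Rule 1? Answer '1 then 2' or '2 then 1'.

1 then 2

Order 1 then 2:
  1 Syncope: [zepsodisu] → [zepsodsu]
  2 Regressive Voicing Assimilation: [zepsodsu] → [zepsotsu]
  result: [zepsotsu]
Order 2 then 1:
  2 Regressive Voicing Assimilation: no change — [zepsodisu]
  1 Syncope: [zepsodisu] → [zepsodsu]
  result: [zepsodsu]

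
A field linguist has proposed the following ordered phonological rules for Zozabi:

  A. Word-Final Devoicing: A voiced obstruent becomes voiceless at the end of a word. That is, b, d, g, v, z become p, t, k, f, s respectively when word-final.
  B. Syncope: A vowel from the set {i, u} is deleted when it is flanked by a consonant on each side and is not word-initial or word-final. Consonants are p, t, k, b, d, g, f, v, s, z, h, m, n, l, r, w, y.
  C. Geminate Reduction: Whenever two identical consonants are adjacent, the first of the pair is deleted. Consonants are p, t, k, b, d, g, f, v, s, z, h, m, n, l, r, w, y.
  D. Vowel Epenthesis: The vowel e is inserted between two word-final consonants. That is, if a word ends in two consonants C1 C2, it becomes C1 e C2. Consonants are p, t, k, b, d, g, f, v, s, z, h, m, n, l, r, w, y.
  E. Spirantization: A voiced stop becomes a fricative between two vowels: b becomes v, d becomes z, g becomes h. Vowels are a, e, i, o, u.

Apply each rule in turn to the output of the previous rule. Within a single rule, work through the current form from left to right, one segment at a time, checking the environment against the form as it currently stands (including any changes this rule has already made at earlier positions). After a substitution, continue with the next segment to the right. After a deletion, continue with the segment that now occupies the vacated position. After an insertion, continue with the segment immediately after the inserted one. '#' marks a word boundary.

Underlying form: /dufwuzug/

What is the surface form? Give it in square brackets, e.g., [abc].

[dfwzek]

A Word-Final Devoicing: [dufwuzug] → [dufwuzuk]
B Syncope: [dufwuzuk] → [dfwzk]
C Geminate Reduction: no change — [dfwzk]
D Vowel Epenthesis: [dfwzk] → [dfwzek]
E Spirantization: no change — [dfwzek]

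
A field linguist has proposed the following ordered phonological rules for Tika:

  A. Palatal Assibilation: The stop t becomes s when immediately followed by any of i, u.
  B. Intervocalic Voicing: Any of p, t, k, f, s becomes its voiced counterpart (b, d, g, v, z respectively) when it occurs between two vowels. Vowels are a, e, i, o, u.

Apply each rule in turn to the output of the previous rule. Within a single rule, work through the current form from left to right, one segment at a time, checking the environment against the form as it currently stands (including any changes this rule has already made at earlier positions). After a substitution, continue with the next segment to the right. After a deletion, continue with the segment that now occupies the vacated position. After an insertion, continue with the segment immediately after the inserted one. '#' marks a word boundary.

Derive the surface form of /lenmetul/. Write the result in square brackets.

A Palatal Assibilation: [lenmetul] → [lenmesul]
B Intervocalic Voicing: [lenmesul] → [lenmezul]

[lenmezul]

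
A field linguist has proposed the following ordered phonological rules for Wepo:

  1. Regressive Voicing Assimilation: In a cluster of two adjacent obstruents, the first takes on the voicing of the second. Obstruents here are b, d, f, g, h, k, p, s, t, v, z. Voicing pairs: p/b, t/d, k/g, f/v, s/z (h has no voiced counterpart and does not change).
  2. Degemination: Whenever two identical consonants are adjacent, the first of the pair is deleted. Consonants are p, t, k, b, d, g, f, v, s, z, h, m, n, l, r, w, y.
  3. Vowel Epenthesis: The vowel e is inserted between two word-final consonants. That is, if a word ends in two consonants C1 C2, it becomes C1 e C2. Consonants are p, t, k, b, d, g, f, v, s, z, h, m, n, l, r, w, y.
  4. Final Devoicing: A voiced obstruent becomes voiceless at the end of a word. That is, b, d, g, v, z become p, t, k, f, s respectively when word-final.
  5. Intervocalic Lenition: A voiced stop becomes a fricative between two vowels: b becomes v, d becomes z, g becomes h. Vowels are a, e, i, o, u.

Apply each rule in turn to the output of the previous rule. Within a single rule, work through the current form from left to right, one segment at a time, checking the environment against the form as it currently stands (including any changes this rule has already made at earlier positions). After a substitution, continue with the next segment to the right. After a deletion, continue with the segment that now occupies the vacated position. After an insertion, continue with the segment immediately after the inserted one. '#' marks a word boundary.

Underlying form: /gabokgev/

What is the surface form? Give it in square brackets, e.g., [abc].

[gavohef]

1 Regressive Voicing Assimilation: [gabokgev] → [gaboggev]
2 Degemination: [gaboggev] → [gabogev]
3 Vowel Epenthesis: no change — [gabogev]
4 Final Devoicing: [gabogev] → [gabogef]
5 Intervocalic Lenition: [gabogef] → [gavohef]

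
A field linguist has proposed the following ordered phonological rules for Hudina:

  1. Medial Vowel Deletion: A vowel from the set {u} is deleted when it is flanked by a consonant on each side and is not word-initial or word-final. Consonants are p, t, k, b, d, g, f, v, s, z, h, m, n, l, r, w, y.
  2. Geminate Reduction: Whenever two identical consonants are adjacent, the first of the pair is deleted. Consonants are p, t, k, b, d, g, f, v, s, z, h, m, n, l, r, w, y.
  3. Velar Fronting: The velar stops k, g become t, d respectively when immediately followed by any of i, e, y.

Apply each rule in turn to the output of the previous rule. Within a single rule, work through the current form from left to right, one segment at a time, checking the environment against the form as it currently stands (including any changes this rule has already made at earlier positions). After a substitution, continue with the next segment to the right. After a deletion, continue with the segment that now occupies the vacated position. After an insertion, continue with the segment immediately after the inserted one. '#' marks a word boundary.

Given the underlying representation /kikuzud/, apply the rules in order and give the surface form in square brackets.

[tikzd]

1 Medial Vowel Deletion: [kikuzud] → [kikzd]
2 Geminate Reduction: no change — [kikzd]
3 Velar Fronting: [kikzd] → [tikzd]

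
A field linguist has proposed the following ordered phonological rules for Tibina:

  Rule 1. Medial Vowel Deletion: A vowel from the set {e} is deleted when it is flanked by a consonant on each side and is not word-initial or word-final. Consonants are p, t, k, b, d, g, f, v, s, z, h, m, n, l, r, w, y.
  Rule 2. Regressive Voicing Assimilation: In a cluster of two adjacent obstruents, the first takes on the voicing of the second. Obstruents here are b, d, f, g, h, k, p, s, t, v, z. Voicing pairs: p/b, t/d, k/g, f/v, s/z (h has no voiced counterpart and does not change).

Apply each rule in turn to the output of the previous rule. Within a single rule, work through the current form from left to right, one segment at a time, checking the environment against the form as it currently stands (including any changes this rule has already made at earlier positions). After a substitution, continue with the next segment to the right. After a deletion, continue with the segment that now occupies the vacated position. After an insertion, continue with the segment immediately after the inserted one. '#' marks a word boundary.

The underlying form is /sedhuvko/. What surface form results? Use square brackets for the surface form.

[zthufko]

Rule 1 Medial Vowel Deletion: [sedhuvko] → [sdhuvko]
Rule 2 Regressive Voicing Assimilation: [sdhuvko] → [zthufko]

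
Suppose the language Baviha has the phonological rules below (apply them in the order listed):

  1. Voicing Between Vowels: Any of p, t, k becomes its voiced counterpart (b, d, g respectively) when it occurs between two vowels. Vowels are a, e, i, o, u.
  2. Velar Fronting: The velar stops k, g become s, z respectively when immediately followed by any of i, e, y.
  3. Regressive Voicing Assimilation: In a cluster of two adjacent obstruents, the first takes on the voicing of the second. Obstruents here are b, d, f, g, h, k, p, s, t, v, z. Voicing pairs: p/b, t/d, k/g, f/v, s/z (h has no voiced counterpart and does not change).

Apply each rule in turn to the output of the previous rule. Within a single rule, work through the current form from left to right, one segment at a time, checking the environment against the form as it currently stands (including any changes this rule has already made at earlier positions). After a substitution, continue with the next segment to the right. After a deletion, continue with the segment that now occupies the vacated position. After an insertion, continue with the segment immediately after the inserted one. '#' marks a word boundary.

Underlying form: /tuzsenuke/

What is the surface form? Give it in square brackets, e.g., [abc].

[tussenuze]

1 Voicing Between Vowels: [tuzsenuke] → [tuzsenuge]
2 Velar Fronting: [tuzsenuge] → [tuzsenuze]
3 Regressive Voicing Assimilation: [tuzsenuze] → [tussenuze]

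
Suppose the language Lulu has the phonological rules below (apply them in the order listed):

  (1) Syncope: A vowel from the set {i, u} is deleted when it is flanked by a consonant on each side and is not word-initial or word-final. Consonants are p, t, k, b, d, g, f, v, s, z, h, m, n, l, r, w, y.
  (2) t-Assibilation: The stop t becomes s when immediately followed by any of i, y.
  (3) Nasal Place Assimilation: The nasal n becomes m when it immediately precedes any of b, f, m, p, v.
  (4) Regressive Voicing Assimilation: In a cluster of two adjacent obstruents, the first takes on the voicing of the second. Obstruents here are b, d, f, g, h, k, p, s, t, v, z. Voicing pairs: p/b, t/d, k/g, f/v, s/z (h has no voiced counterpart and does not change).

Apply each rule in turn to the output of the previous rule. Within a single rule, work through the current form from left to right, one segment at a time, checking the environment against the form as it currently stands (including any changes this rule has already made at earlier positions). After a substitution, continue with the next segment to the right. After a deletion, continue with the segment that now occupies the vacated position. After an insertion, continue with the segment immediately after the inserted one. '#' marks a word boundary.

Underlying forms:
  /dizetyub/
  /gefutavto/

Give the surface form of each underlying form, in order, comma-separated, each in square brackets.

[dzesyb], [geftafto]

/dizetyub/:
  (1) Syncope: [dizetyub] → [dzetyb]
  (2) t-Assibilation: [dzetyb] → [dzesyb]
  (3) Nasal Place Assimilation: no change — [dzesyb]
  (4) Regressive Voicing Assimilation: no change — [dzesyb]
/gefutavto/:
  (1) Syncope: [gefutavto] → [geftavto]
  (2) t-Assibilation: no change — [geftavto]
  (3) Nasal Place Assimilation: no change — [geftavto]
  (4) Regressive Voicing Assimilation: [geftavto] → [geftafto]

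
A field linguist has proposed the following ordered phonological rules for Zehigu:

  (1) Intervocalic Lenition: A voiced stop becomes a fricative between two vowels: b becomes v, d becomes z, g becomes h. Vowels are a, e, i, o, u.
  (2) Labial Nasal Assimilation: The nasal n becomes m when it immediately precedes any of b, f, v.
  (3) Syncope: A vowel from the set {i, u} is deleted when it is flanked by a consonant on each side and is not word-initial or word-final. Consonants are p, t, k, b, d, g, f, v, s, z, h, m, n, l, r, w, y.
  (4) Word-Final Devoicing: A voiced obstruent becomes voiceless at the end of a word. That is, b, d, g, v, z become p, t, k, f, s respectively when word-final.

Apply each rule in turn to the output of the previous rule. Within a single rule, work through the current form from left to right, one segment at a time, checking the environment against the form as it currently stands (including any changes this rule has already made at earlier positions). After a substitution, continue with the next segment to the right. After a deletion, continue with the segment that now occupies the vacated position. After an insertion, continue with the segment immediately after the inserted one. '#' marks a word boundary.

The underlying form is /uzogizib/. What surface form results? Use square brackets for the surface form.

[uzohzp]

(1) Intervocalic Lenition: [uzogizib] → [uzohizib]
(2) Labial Nasal Assimilation: no change — [uzohizib]
(3) Syncope: [uzohizib] → [uzohzb]
(4) Word-Final Devoicing: [uzohzb] → [uzohzp]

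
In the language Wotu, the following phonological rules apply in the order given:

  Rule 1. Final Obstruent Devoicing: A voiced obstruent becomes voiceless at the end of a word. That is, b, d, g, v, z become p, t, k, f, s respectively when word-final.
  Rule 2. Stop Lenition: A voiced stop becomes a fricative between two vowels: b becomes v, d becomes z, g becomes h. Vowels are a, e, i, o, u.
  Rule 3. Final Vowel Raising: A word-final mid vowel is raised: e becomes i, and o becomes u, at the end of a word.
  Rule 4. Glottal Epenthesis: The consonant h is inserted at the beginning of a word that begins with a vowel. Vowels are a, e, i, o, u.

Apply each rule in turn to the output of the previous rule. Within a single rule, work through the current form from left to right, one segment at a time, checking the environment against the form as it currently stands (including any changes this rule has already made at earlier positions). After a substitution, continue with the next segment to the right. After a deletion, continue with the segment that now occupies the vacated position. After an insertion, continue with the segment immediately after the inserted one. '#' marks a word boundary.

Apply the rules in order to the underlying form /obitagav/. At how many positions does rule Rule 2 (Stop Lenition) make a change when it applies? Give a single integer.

2

Rule 1 Final Obstruent Devoicing: [obitagav] → [obitagaf]
Rule 2 Stop Lenition: [obitagaf] → [ovitahaf]
Rule 3 Final Vowel Raising: no change — [ovitahaf]
Rule 4 Glottal Epenthesis: [ovitahaf] → [hovitahaf]
Rule Rule 2 changed 2 position(s).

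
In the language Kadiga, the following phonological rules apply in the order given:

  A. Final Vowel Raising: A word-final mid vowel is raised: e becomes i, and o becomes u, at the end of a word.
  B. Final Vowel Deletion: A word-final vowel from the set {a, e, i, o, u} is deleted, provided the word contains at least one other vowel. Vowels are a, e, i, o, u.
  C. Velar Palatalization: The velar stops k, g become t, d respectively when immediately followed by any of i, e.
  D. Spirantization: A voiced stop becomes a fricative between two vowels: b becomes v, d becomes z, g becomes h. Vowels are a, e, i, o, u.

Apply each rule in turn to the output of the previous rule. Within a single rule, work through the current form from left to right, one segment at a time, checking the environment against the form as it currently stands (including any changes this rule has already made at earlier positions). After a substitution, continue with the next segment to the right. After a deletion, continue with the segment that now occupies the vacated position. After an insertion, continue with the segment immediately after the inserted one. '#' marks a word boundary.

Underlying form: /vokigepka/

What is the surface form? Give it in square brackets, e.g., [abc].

[votizepk]

A Final Vowel Raising: no change — [vokigepka]
B Final Vowel Deletion: [vokigepka] → [vokigepk]
C Velar Palatalization: [vokigepk] → [votidepk]
D Spirantization: [votidepk] → [votizepk]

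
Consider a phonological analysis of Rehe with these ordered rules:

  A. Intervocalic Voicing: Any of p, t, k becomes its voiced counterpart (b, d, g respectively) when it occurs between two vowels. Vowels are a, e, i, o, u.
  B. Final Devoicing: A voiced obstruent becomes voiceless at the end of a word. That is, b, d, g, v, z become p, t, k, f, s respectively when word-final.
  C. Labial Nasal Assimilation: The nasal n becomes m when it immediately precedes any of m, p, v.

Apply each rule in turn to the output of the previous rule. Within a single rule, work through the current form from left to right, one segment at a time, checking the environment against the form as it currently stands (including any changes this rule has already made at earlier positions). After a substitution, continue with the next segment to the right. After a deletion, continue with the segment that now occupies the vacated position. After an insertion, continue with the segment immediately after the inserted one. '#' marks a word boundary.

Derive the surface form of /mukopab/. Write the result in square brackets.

[mugobap]

A Intervocalic Voicing: [mukopab] → [mugobab]
B Final Devoicing: [mugobab] → [mugobap]
C Labial Nasal Assimilation: no change — [mugobap]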